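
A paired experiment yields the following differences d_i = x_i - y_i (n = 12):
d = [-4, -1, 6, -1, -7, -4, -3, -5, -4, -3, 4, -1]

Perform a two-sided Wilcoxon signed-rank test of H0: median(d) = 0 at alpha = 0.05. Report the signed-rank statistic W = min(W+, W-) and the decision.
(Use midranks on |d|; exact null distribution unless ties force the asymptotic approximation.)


Step 1: Drop any zero differences (none here) and take |d_i|.
|d| = [4, 1, 6, 1, 7, 4, 3, 5, 4, 3, 4, 1]
Step 2: Midrank |d_i| (ties get averaged ranks).
ranks: |4|->7.5, |1|->2, |6|->11, |1|->2, |7|->12, |4|->7.5, |3|->4.5, |5|->10, |4|->7.5, |3|->4.5, |4|->7.5, |1|->2
Step 3: Attach original signs; sum ranks with positive sign and with negative sign.
W+ = 11 + 7.5 = 18.5
W- = 7.5 + 2 + 2 + 12 + 7.5 + 4.5 + 10 + 7.5 + 4.5 + 2 = 59.5
(Check: W+ + W- = 78 should equal n(n+1)/2 = 78.)
Step 4: Test statistic W = min(W+, W-) = 18.5.
Step 5: Ties in |d|, so use the tie-corrected normal approximation.
        E[W] = n(n+1)/4 = 12*13/4 = 39.
        Tie groups: |d|=1 (t=3), |d|=3 (t=2), |d|=4 (t=4); sum(t^3 - t) = 90.
        Var[W] = n(n+1)(2n+1)/24 - sum(t^3-t)/48 = 3900/24 - 90/48 = 160.625.
        z = (W - E[W]) / sqrt(Var[W]) = (18.5 - 39) / 12.6738 = -1.6175.
        Two-sided p = 2*Phi(z) = 0.105768.
Step 6: alpha = 0.05. fail to reject H0.

W+ = 18.5, W- = 59.5, W = min = 18.5, p = 0.105768, fail to reject H0.


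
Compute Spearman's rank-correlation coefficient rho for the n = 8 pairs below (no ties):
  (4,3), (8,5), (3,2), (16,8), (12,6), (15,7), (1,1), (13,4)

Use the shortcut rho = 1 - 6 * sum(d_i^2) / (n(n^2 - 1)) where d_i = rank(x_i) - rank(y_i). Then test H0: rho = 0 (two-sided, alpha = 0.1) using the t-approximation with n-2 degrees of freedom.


Step 1: Rank x and y separately (midranks; no ties here).
rank(x): 4->3, 8->4, 3->2, 16->8, 12->5, 15->7, 1->1, 13->6
rank(y): 3->3, 5->5, 2->2, 8->8, 6->6, 7->7, 1->1, 4->4
Step 2: d_i = R_x(i) - R_y(i); compute d_i^2.
  (3-3)^2=0, (4-5)^2=1, (2-2)^2=0, (8-8)^2=0, (5-6)^2=1, (7-7)^2=0, (1-1)^2=0, (6-4)^2=4
sum(d^2) = 6.
Step 3: rho = 1 - 6*6 / (8*(8^2 - 1)) = 1 - 36/504 = 0.928571.
Step 4: Under H0, t = rho * sqrt((n-2)/(1-rho^2)) = 6.1283 ~ t(6).
Step 5: Two-sided p-value from the t-distribution with 6 df = 0.000863.
Step 6: alpha = 0.1. reject H0.

rho = 0.9286, p = 0.000863, reject H0 at alpha = 0.1.


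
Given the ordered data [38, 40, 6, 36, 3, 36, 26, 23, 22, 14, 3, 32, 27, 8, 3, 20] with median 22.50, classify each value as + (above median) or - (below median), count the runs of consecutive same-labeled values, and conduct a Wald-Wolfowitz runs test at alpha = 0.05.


Step 1: Compute median = 22.50; label A = above, B = below.
Labels in order: AABABAAABBBAABBB  (n_A = 8, n_B = 8)
Step 2: Count runs R = 8.
Step 3: Under H0 (random ordering), E[R] = 2*n_A*n_B/(n_A+n_B) + 1 = 2*8*8/16 + 1 = 9.0000.
        Var[R] = 2*n_A*n_B*(2*n_A*n_B - n_A - n_B) / ((n_A+n_B)^2 * (n_A+n_B-1)) = 14336/3840 = 3.7333.
        SD[R] = 1.9322.
Step 4: Continuity-corrected z = (R + 0.5 - E[R]) / SD[R] = (8 + 0.5 - 9.0000) / 1.9322 = -0.2588.
Step 5: Two-sided p-value via normal approximation = 2*(1 - Phi(|z|)) = 0.795809.
Step 6: alpha = 0.05. fail to reject H0.

R = 8, z = -0.2588, p = 0.795809, fail to reject H0.


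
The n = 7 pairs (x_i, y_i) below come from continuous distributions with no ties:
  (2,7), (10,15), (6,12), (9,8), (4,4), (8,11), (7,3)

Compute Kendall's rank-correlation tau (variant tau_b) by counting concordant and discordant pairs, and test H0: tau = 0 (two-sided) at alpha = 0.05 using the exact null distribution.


Step 1: Enumerate the 21 unordered pairs (i,j) with i<j and classify each by sign(x_j-x_i) * sign(y_j-y_i).
  (1,2):dx=+8,dy=+8->C; (1,3):dx=+4,dy=+5->C; (1,4):dx=+7,dy=+1->C; (1,5):dx=+2,dy=-3->D
  (1,6):dx=+6,dy=+4->C; (1,7):dx=+5,dy=-4->D; (2,3):dx=-4,dy=-3->C; (2,4):dx=-1,dy=-7->C
  (2,5):dx=-6,dy=-11->C; (2,6):dx=-2,dy=-4->C; (2,7):dx=-3,dy=-12->C; (3,4):dx=+3,dy=-4->D
  (3,5):dx=-2,dy=-8->C; (3,6):dx=+2,dy=-1->D; (3,7):dx=+1,dy=-9->D; (4,5):dx=-5,dy=-4->C
  (4,6):dx=-1,dy=+3->D; (4,7):dx=-2,dy=-5->C; (5,6):dx=+4,dy=+7->C; (5,7):dx=+3,dy=-1->D
  (6,7):dx=-1,dy=-8->C
Step 2: C = 14, D = 7, total pairs = 21.
Step 3: tau = (C - D)/(n(n-1)/2) = (14 - 7)/21 = 0.333333.
Step 4: Exact two-sided p-value (enumerate n! = 5040 permutations of y under H0): p = 0.381349.
Step 5: alpha = 0.05. fail to reject H0.

tau_b = 0.3333 (C=14, D=7), p = 0.381349, fail to reject H0.


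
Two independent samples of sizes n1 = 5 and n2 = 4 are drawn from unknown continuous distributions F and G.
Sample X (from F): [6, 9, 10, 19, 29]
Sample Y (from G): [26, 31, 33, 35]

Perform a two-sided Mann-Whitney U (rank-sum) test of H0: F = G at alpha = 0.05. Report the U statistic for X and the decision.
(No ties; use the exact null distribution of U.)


Step 1: Combine and sort all 9 observations; assign midranks.
sorted (value, group): (6,X), (9,X), (10,X), (19,X), (26,Y), (29,X), (31,Y), (33,Y), (35,Y)
ranks: 6->1, 9->2, 10->3, 19->4, 26->5, 29->6, 31->7, 33->8, 35->9
Step 2: Rank sum for X: R1 = 1 + 2 + 3 + 4 + 6 = 16.
Step 3: U_X = R1 - n1(n1+1)/2 = 16 - 5*6/2 = 16 - 15 = 1.
       U_Y = n1*n2 - U_X = 20 - 1 = 19.
Step 4: No ties, so the exact null distribution of U (based on enumerating the C(9,5) = 126 equally likely rank assignments) gives the two-sided p-value.
Step 5: p-value = 0.031746; compare to alpha = 0.05. reject H0.

U_X = 1, p = 0.031746, reject H0 at alpha = 0.05.


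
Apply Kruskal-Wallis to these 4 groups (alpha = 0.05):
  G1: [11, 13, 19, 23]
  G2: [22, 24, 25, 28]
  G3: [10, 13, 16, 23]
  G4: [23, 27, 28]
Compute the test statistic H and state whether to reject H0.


Step 1: Combine all N = 15 observations and assign midranks.
sorted (value, group, rank): (10,G3,1), (11,G1,2), (13,G1,3.5), (13,G3,3.5), (16,G3,5), (19,G1,6), (22,G2,7), (23,G1,9), (23,G3,9), (23,G4,9), (24,G2,11), (25,G2,12), (27,G4,13), (28,G2,14.5), (28,G4,14.5)
Step 2: Sum ranks within each group.
R_1 = 20.5 (n_1 = 4)
R_2 = 44.5 (n_2 = 4)
R_3 = 18.5 (n_3 = 4)
R_4 = 36.5 (n_4 = 3)
Step 3: H = 12/(N(N+1)) * sum(R_i^2/n_i) - 3(N+1)
     = 12/(15*16) * (20.5^2/4 + 44.5^2/4 + 18.5^2/4 + 36.5^2/3) - 3*16
     = 0.050000 * 1129.77 - 48
     = 8.488542.
Step 4: Ties present; correction factor C = 1 - 36/(15^3 - 15) = 0.989286. Corrected H = 8.488542 / 0.989286 = 8.580475.
Step 5: Under H0, H ~ chi^2(3); p-value = 0.035421.
Step 6: alpha = 0.05. reject H0.

H = 8.5805, df = 3, p = 0.035421, reject H0.


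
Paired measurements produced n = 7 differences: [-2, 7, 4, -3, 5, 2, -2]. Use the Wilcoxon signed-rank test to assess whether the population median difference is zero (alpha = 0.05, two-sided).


Step 1: Drop any zero differences (none here) and take |d_i|.
|d| = [2, 7, 4, 3, 5, 2, 2]
Step 2: Midrank |d_i| (ties get averaged ranks).
ranks: |2|->2, |7|->7, |4|->5, |3|->4, |5|->6, |2|->2, |2|->2
Step 3: Attach original signs; sum ranks with positive sign and with negative sign.
W+ = 7 + 5 + 6 + 2 = 20
W- = 2 + 4 + 2 = 8
(Check: W+ + W- = 28 should equal n(n+1)/2 = 28.)
Step 4: Test statistic W = min(W+, W-) = 8.
Step 5: Ties in |d|, so use the tie-corrected normal approximation.
        E[W] = n(n+1)/4 = 7*8/4 = 14.
        Tie groups: |d|=2 (t=3); sum(t^3 - t) = 24.
        Var[W] = n(n+1)(2n+1)/24 - sum(t^3-t)/48 = 840/24 - 24/48 = 34.5.
        z = (W - E[W]) / sqrt(Var[W]) = (8 - 14) / 5.8737 = -1.0215.
        Two-sided p = 2*Phi(z) = 0.307014.
Step 6: alpha = 0.05. fail to reject H0.

W+ = 20, W- = 8, W = min = 8, p = 0.307014, fail to reject H0.


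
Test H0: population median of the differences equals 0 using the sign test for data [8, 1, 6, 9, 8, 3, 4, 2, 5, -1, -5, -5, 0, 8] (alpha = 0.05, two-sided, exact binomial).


Step 1: Discard zero differences. Original n = 14; n_eff = number of nonzero differences = 13.
Nonzero differences (with sign): +8, +1, +6, +9, +8, +3, +4, +2, +5, -1, -5, -5, +8
Step 2: Count signs: positive = 10, negative = 3.
Step 3: Under H0: P(positive) = 0.5, so the number of positives S ~ Bin(13, 0.5).
Step 4: Two-sided exact p-value = sum of Bin(13,0.5) probabilities at or below the observed probability = 0.092285.
Step 5: alpha = 0.05. fail to reject H0.

n_eff = 13, pos = 10, neg = 3, p = 0.092285, fail to reject H0.


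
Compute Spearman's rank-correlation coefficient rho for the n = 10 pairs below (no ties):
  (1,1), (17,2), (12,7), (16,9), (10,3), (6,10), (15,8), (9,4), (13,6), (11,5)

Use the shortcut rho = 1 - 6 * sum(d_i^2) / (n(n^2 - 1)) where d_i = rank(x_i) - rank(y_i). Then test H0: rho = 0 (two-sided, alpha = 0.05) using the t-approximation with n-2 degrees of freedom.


Step 1: Rank x and y separately (midranks; no ties here).
rank(x): 1->1, 17->10, 12->6, 16->9, 10->4, 6->2, 15->8, 9->3, 13->7, 11->5
rank(y): 1->1, 2->2, 7->7, 9->9, 3->3, 10->10, 8->8, 4->4, 6->6, 5->5
Step 2: d_i = R_x(i) - R_y(i); compute d_i^2.
  (1-1)^2=0, (10-2)^2=64, (6-7)^2=1, (9-9)^2=0, (4-3)^2=1, (2-10)^2=64, (8-8)^2=0, (3-4)^2=1, (7-6)^2=1, (5-5)^2=0
sum(d^2) = 132.
Step 3: rho = 1 - 6*132 / (10*(10^2 - 1)) = 1 - 792/990 = 0.200000.
Step 4: Under H0, t = rho * sqrt((n-2)/(1-rho^2)) = 0.5774 ~ t(8).
Step 5: Two-sided p-value from the t-distribution with 8 df = 0.579584.
Step 6: alpha = 0.05. fail to reject H0.

rho = 0.2000, p = 0.579584, fail to reject H0 at alpha = 0.05.


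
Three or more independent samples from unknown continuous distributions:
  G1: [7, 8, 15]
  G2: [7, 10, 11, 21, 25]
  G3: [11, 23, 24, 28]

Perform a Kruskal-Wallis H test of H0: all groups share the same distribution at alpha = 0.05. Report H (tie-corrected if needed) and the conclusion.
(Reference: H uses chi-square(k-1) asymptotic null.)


Step 1: Combine all N = 12 observations and assign midranks.
sorted (value, group, rank): (7,G1,1.5), (7,G2,1.5), (8,G1,3), (10,G2,4), (11,G2,5.5), (11,G3,5.5), (15,G1,7), (21,G2,8), (23,G3,9), (24,G3,10), (25,G2,11), (28,G3,12)
Step 2: Sum ranks within each group.
R_1 = 11.5 (n_1 = 3)
R_2 = 30 (n_2 = 5)
R_3 = 36.5 (n_3 = 4)
Step 3: H = 12/(N(N+1)) * sum(R_i^2/n_i) - 3(N+1)
     = 12/(12*13) * (11.5^2/3 + 30^2/5 + 36.5^2/4) - 3*13
     = 0.076923 * 557.146 - 39
     = 3.857372.
Step 4: Ties present; correction factor C = 1 - 12/(12^3 - 12) = 0.993007. Corrected H = 3.857372 / 0.993007 = 3.884536.
Step 5: Under H0, H ~ chi^2(2); p-value = 0.143378.
Step 6: alpha = 0.05. fail to reject H0.

H = 3.8845, df = 2, p = 0.143378, fail to reject H0.


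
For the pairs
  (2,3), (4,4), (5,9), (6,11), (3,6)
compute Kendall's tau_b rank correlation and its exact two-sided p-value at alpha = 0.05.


Step 1: Enumerate the 10 unordered pairs (i,j) with i<j and classify each by sign(x_j-x_i) * sign(y_j-y_i).
  (1,2):dx=+2,dy=+1->C; (1,3):dx=+3,dy=+6->C; (1,4):dx=+4,dy=+8->C; (1,5):dx=+1,dy=+3->C
  (2,3):dx=+1,dy=+5->C; (2,4):dx=+2,dy=+7->C; (2,5):dx=-1,dy=+2->D; (3,4):dx=+1,dy=+2->C
  (3,5):dx=-2,dy=-3->C; (4,5):dx=-3,dy=-5->C
Step 2: C = 9, D = 1, total pairs = 10.
Step 3: tau = (C - D)/(n(n-1)/2) = (9 - 1)/10 = 0.800000.
Step 4: Exact two-sided p-value (enumerate n! = 120 permutations of y under H0): p = 0.083333.
Step 5: alpha = 0.05. fail to reject H0.

tau_b = 0.8000 (C=9, D=1), p = 0.083333, fail to reject H0.


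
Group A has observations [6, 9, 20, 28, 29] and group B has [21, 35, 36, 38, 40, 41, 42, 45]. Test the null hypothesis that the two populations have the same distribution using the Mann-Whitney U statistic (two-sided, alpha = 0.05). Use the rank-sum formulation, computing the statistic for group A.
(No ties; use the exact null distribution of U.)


Step 1: Combine and sort all 13 observations; assign midranks.
sorted (value, group): (6,X), (9,X), (20,X), (21,Y), (28,X), (29,X), (35,Y), (36,Y), (38,Y), (40,Y), (41,Y), (42,Y), (45,Y)
ranks: 6->1, 9->2, 20->3, 21->4, 28->5, 29->6, 35->7, 36->8, 38->9, 40->10, 41->11, 42->12, 45->13
Step 2: Rank sum for X: R1 = 1 + 2 + 3 + 5 + 6 = 17.
Step 3: U_X = R1 - n1(n1+1)/2 = 17 - 5*6/2 = 17 - 15 = 2.
       U_Y = n1*n2 - U_X = 40 - 2 = 38.
Step 4: No ties, so the exact null distribution of U (based on enumerating the C(13,5) = 1287 equally likely rank assignments) gives the two-sided p-value.
Step 5: p-value = 0.006216; compare to alpha = 0.05. reject H0.

U_X = 2, p = 0.006216, reject H0 at alpha = 0.05.


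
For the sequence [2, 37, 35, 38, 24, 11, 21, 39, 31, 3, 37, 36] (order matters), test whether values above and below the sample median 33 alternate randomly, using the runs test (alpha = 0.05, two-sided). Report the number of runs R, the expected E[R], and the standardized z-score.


Step 1: Compute median = 33; label A = above, B = below.
Labels in order: BAAABBBABBAA  (n_A = 6, n_B = 6)
Step 2: Count runs R = 6.
Step 3: Under H0 (random ordering), E[R] = 2*n_A*n_B/(n_A+n_B) + 1 = 2*6*6/12 + 1 = 7.0000.
        Var[R] = 2*n_A*n_B*(2*n_A*n_B - n_A - n_B) / ((n_A+n_B)^2 * (n_A+n_B-1)) = 4320/1584 = 2.7273.
        SD[R] = 1.6514.
Step 4: Continuity-corrected z = (R + 0.5 - E[R]) / SD[R] = (6 + 0.5 - 7.0000) / 1.6514 = -0.3028.
Step 5: Two-sided p-value via normal approximation = 2*(1 - Phi(|z|)) = 0.762069.
Step 6: alpha = 0.05. fail to reject H0.

R = 6, z = -0.3028, p = 0.762069, fail to reject H0.


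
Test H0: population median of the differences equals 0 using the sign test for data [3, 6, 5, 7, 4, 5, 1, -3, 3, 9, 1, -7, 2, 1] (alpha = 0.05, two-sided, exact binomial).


Step 1: Discard zero differences. Original n = 14; n_eff = number of nonzero differences = 14.
Nonzero differences (with sign): +3, +6, +5, +7, +4, +5, +1, -3, +3, +9, +1, -7, +2, +1
Step 2: Count signs: positive = 12, negative = 2.
Step 3: Under H0: P(positive) = 0.5, so the number of positives S ~ Bin(14, 0.5).
Step 4: Two-sided exact p-value = sum of Bin(14,0.5) probabilities at or below the observed probability = 0.012939.
Step 5: alpha = 0.05. reject H0.

n_eff = 14, pos = 12, neg = 2, p = 0.012939, reject H0.


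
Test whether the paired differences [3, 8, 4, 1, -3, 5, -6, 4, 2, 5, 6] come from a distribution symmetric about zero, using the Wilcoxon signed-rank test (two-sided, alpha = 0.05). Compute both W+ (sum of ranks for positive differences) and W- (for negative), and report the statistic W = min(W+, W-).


Step 1: Drop any zero differences (none here) and take |d_i|.
|d| = [3, 8, 4, 1, 3, 5, 6, 4, 2, 5, 6]
Step 2: Midrank |d_i| (ties get averaged ranks).
ranks: |3|->3.5, |8|->11, |4|->5.5, |1|->1, |3|->3.5, |5|->7.5, |6|->9.5, |4|->5.5, |2|->2, |5|->7.5, |6|->9.5
Step 3: Attach original signs; sum ranks with positive sign and with negative sign.
W+ = 3.5 + 11 + 5.5 + 1 + 7.5 + 5.5 + 2 + 7.5 + 9.5 = 53
W- = 3.5 + 9.5 = 13
(Check: W+ + W- = 66 should equal n(n+1)/2 = 66.)
Step 4: Test statistic W = min(W+, W-) = 13.
Step 5: Ties in |d|, so use the tie-corrected normal approximation.
        E[W] = n(n+1)/4 = 11*12/4 = 33.
        Tie groups: |d|=3 (t=2), |d|=4 (t=2), |d|=5 (t=2), |d|=6 (t=2); sum(t^3 - t) = 24.
        Var[W] = n(n+1)(2n+1)/24 - sum(t^3-t)/48 = 3036/24 - 24/48 = 126.
        z = (W - E[W]) / sqrt(Var[W]) = (13 - 33) / 11.2250 = -1.7817.
        Two-sided p = 2*Phi(z) = 0.074791.
Step 6: alpha = 0.05. fail to reject H0.

W+ = 53, W- = 13, W = min = 13, p = 0.074791, fail to reject H0.


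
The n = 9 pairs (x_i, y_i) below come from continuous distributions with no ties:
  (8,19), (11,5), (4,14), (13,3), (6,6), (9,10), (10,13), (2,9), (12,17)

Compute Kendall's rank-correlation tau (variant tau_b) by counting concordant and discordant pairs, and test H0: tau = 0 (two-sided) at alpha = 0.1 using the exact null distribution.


Step 1: Enumerate the 36 unordered pairs (i,j) with i<j and classify each by sign(x_j-x_i) * sign(y_j-y_i).
  (1,2):dx=+3,dy=-14->D; (1,3):dx=-4,dy=-5->C; (1,4):dx=+5,dy=-16->D; (1,5):dx=-2,dy=-13->C
  (1,6):dx=+1,dy=-9->D; (1,7):dx=+2,dy=-6->D; (1,8):dx=-6,dy=-10->C; (1,9):dx=+4,dy=-2->D
  (2,3):dx=-7,dy=+9->D; (2,4):dx=+2,dy=-2->D; (2,5):dx=-5,dy=+1->D; (2,6):dx=-2,dy=+5->D
  (2,7):dx=-1,dy=+8->D; (2,8):dx=-9,dy=+4->D; (2,9):dx=+1,dy=+12->C; (3,4):dx=+9,dy=-11->D
  (3,5):dx=+2,dy=-8->D; (3,6):dx=+5,dy=-4->D; (3,7):dx=+6,dy=-1->D; (3,8):dx=-2,dy=-5->C
  (3,9):dx=+8,dy=+3->C; (4,5):dx=-7,dy=+3->D; (4,6):dx=-4,dy=+7->D; (4,7):dx=-3,dy=+10->D
  (4,8):dx=-11,dy=+6->D; (4,9):dx=-1,dy=+14->D; (5,6):dx=+3,dy=+4->C; (5,7):dx=+4,dy=+7->C
  (5,8):dx=-4,dy=+3->D; (5,9):dx=+6,dy=+11->C; (6,7):dx=+1,dy=+3->C; (6,8):dx=-7,dy=-1->C
  (6,9):dx=+3,dy=+7->C; (7,8):dx=-8,dy=-4->C; (7,9):dx=+2,dy=+4->C; (8,9):dx=+10,dy=+8->C
Step 2: C = 15, D = 21, total pairs = 36.
Step 3: tau = (C - D)/(n(n-1)/2) = (15 - 21)/36 = -0.166667.
Step 4: Exact two-sided p-value (enumerate n! = 362880 permutations of y under H0): p = 0.612202.
Step 5: alpha = 0.1. fail to reject H0.

tau_b = -0.1667 (C=15, D=21), p = 0.612202, fail to reject H0.


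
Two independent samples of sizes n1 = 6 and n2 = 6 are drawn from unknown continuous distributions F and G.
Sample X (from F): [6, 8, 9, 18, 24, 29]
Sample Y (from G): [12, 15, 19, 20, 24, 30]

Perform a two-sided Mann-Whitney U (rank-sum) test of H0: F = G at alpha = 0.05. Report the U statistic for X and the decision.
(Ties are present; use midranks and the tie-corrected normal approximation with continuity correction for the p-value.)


Step 1: Combine and sort all 12 observations; assign midranks.
sorted (value, group): (6,X), (8,X), (9,X), (12,Y), (15,Y), (18,X), (19,Y), (20,Y), (24,X), (24,Y), (29,X), (30,Y)
ranks: 6->1, 8->2, 9->3, 12->4, 15->5, 18->6, 19->7, 20->8, 24->9.5, 24->9.5, 29->11, 30->12
Step 2: Rank sum for X: R1 = 1 + 2 + 3 + 6 + 9.5 + 11 = 32.5.
Step 3: U_X = R1 - n1(n1+1)/2 = 32.5 - 6*7/2 = 32.5 - 21 = 11.5.
       U_Y = n1*n2 - U_X = 36 - 11.5 = 24.5.
Step 4: Ties are present, so use the tie-corrected normal approximation (with continuity correction) for the p-value.
Step 5: p-value = 0.335822; compare to alpha = 0.05. fail to reject H0.

U_X = 11.5, p = 0.335822, fail to reject H0 at alpha = 0.05.


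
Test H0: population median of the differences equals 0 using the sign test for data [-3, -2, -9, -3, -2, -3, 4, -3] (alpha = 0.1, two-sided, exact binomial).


Step 1: Discard zero differences. Original n = 8; n_eff = number of nonzero differences = 8.
Nonzero differences (with sign): -3, -2, -9, -3, -2, -3, +4, -3
Step 2: Count signs: positive = 1, negative = 7.
Step 3: Under H0: P(positive) = 0.5, so the number of positives S ~ Bin(8, 0.5).
Step 4: Two-sided exact p-value = sum of Bin(8,0.5) probabilities at or below the observed probability = 0.070312.
Step 5: alpha = 0.1. reject H0.

n_eff = 8, pos = 1, neg = 7, p = 0.070312, reject H0.


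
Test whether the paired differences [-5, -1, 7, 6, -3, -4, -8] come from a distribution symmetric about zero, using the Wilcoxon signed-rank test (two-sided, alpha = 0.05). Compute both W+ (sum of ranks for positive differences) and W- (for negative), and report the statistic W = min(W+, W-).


Step 1: Drop any zero differences (none here) and take |d_i|.
|d| = [5, 1, 7, 6, 3, 4, 8]
Step 2: Midrank |d_i| (ties get averaged ranks).
ranks: |5|->4, |1|->1, |7|->6, |6|->5, |3|->2, |4|->3, |8|->7
Step 3: Attach original signs; sum ranks with positive sign and with negative sign.
W+ = 6 + 5 = 11
W- = 4 + 1 + 2 + 3 + 7 = 17
(Check: W+ + W- = 28 should equal n(n+1)/2 = 28.)
Step 4: Test statistic W = min(W+, W-) = 11.
Step 5: No ties, so the exact null distribution over the 2^7 = 128 sign assignments gives the two-sided p-value = 0.687500.
Step 6: alpha = 0.05. fail to reject H0.

W+ = 11, W- = 17, W = min = 11, p = 0.687500, fail to reject H0.


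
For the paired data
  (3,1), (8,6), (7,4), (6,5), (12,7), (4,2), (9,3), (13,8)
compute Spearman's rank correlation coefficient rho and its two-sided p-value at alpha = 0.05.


Step 1: Rank x and y separately (midranks; no ties here).
rank(x): 3->1, 8->5, 7->4, 6->3, 12->7, 4->2, 9->6, 13->8
rank(y): 1->1, 6->6, 4->4, 5->5, 7->7, 2->2, 3->3, 8->8
Step 2: d_i = R_x(i) - R_y(i); compute d_i^2.
  (1-1)^2=0, (5-6)^2=1, (4-4)^2=0, (3-5)^2=4, (7-7)^2=0, (2-2)^2=0, (6-3)^2=9, (8-8)^2=0
sum(d^2) = 14.
Step 3: rho = 1 - 6*14 / (8*(8^2 - 1)) = 1 - 84/504 = 0.833333.
Step 4: Under H0, t = rho * sqrt((n-2)/(1-rho^2)) = 3.6927 ~ t(6).
Step 5: Two-sided p-value from the t-distribution with 6 df = 0.010176.
Step 6: alpha = 0.05. reject H0.

rho = 0.8333, p = 0.010176, reject H0 at alpha = 0.05.


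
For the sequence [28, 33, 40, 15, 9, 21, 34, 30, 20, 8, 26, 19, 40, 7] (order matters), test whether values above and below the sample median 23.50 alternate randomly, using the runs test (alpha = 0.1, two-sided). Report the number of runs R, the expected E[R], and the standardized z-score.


Step 1: Compute median = 23.50; label A = above, B = below.
Labels in order: AAABBBAABBABAB  (n_A = 7, n_B = 7)
Step 2: Count runs R = 8.
Step 3: Under H0 (random ordering), E[R] = 2*n_A*n_B/(n_A+n_B) + 1 = 2*7*7/14 + 1 = 8.0000.
        Var[R] = 2*n_A*n_B*(2*n_A*n_B - n_A - n_B) / ((n_A+n_B)^2 * (n_A+n_B-1)) = 8232/2548 = 3.2308.
        SD[R] = 1.7974.
Step 4: R = E[R], so z = 0 with no continuity correction.
Step 5: Two-sided p-value via normal approximation = 2*(1 - Phi(|z|)) = 1.000000.
Step 6: alpha = 0.1. fail to reject H0.

R = 8, z = 0.0000, p = 1.000000, fail to reject H0.


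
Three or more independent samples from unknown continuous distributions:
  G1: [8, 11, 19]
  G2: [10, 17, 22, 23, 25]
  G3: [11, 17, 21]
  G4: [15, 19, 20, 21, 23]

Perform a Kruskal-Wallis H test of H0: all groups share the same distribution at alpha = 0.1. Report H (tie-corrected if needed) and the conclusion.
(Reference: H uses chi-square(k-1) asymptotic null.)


Step 1: Combine all N = 16 observations and assign midranks.
sorted (value, group, rank): (8,G1,1), (10,G2,2), (11,G1,3.5), (11,G3,3.5), (15,G4,5), (17,G2,6.5), (17,G3,6.5), (19,G1,8.5), (19,G4,8.5), (20,G4,10), (21,G3,11.5), (21,G4,11.5), (22,G2,13), (23,G2,14.5), (23,G4,14.5), (25,G2,16)
Step 2: Sum ranks within each group.
R_1 = 13 (n_1 = 3)
R_2 = 52 (n_2 = 5)
R_3 = 21.5 (n_3 = 3)
R_4 = 49.5 (n_4 = 5)
Step 3: H = 12/(N(N+1)) * sum(R_i^2/n_i) - 3(N+1)
     = 12/(16*17) * (13^2/3 + 52^2/5 + 21.5^2/3 + 49.5^2/5) - 3*17
     = 0.044118 * 1241.27 - 51
     = 3.761765.
Step 4: Ties present; correction factor C = 1 - 30/(16^3 - 16) = 0.992647. Corrected H = 3.761765 / 0.992647 = 3.789630.
Step 5: Under H0, H ~ chi^2(3); p-value = 0.285095.
Step 6: alpha = 0.1. fail to reject H0.

H = 3.7896, df = 3, p = 0.285095, fail to reject H0.


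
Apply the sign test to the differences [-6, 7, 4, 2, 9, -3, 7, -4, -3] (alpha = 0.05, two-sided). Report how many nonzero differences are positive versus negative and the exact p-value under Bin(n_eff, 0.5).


Step 1: Discard zero differences. Original n = 9; n_eff = number of nonzero differences = 9.
Nonzero differences (with sign): -6, +7, +4, +2, +9, -3, +7, -4, -3
Step 2: Count signs: positive = 5, negative = 4.
Step 3: Under H0: P(positive) = 0.5, so the number of positives S ~ Bin(9, 0.5).
Step 4: Two-sided exact p-value = sum of Bin(9,0.5) probabilities at or below the observed probability = 1.000000.
Step 5: alpha = 0.05. fail to reject H0.

n_eff = 9, pos = 5, neg = 4, p = 1.000000, fail to reject H0.


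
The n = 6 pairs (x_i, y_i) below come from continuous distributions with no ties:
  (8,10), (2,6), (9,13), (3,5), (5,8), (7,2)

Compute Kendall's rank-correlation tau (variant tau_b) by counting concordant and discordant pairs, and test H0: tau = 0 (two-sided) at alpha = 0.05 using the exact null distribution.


Step 1: Enumerate the 15 unordered pairs (i,j) with i<j and classify each by sign(x_j-x_i) * sign(y_j-y_i).
  (1,2):dx=-6,dy=-4->C; (1,3):dx=+1,dy=+3->C; (1,4):dx=-5,dy=-5->C; (1,5):dx=-3,dy=-2->C
  (1,6):dx=-1,dy=-8->C; (2,3):dx=+7,dy=+7->C; (2,4):dx=+1,dy=-1->D; (2,5):dx=+3,dy=+2->C
  (2,6):dx=+5,dy=-4->D; (3,4):dx=-6,dy=-8->C; (3,5):dx=-4,dy=-5->C; (3,6):dx=-2,dy=-11->C
  (4,5):dx=+2,dy=+3->C; (4,6):dx=+4,dy=-3->D; (5,6):dx=+2,dy=-6->D
Step 2: C = 11, D = 4, total pairs = 15.
Step 3: tau = (C - D)/(n(n-1)/2) = (11 - 4)/15 = 0.466667.
Step 4: Exact two-sided p-value (enumerate n! = 720 permutations of y under H0): p = 0.272222.
Step 5: alpha = 0.05. fail to reject H0.

tau_b = 0.4667 (C=11, D=4), p = 0.272222, fail to reject H0.


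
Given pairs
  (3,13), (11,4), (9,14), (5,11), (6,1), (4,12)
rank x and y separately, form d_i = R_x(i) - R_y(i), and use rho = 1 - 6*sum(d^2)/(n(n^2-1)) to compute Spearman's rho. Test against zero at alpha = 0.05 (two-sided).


Step 1: Rank x and y separately (midranks; no ties here).
rank(x): 3->1, 11->6, 9->5, 5->3, 6->4, 4->2
rank(y): 13->5, 4->2, 14->6, 11->3, 1->1, 12->4
Step 2: d_i = R_x(i) - R_y(i); compute d_i^2.
  (1-5)^2=16, (6-2)^2=16, (5-6)^2=1, (3-3)^2=0, (4-1)^2=9, (2-4)^2=4
sum(d^2) = 46.
Step 3: rho = 1 - 6*46 / (6*(6^2 - 1)) = 1 - 276/210 = -0.314286.
Step 4: Under H0, t = rho * sqrt((n-2)/(1-rho^2)) = -0.6621 ~ t(4).
Step 5: Two-sided p-value from the t-distribution with 4 df = 0.544093.
Step 6: alpha = 0.05. fail to reject H0.

rho = -0.3143, p = 0.544093, fail to reject H0 at alpha = 0.05.


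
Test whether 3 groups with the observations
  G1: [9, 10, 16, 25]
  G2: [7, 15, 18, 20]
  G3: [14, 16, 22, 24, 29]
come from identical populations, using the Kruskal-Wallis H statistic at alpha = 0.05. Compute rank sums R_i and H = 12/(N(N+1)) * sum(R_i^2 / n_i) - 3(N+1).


Step 1: Combine all N = 13 observations and assign midranks.
sorted (value, group, rank): (7,G2,1), (9,G1,2), (10,G1,3), (14,G3,4), (15,G2,5), (16,G1,6.5), (16,G3,6.5), (18,G2,8), (20,G2,9), (22,G3,10), (24,G3,11), (25,G1,12), (29,G3,13)
Step 2: Sum ranks within each group.
R_1 = 23.5 (n_1 = 4)
R_2 = 23 (n_2 = 4)
R_3 = 44.5 (n_3 = 5)
Step 3: H = 12/(N(N+1)) * sum(R_i^2/n_i) - 3(N+1)
     = 12/(13*14) * (23.5^2/4 + 23^2/4 + 44.5^2/5) - 3*14
     = 0.065934 * 666.362 - 42
     = 1.935989.
Step 4: Ties present; correction factor C = 1 - 6/(13^3 - 13) = 0.997253. Corrected H = 1.935989 / 0.997253 = 1.941322.
Step 5: Under H0, H ~ chi^2(2); p-value = 0.378832.
Step 6: alpha = 0.05. fail to reject H0.

H = 1.9413, df = 2, p = 0.378832, fail to reject H0.


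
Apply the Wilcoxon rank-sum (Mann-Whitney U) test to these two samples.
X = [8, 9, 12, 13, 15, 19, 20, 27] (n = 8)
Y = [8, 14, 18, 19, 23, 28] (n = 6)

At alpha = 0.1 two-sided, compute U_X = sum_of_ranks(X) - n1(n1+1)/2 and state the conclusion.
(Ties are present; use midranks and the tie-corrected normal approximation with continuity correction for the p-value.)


Step 1: Combine and sort all 14 observations; assign midranks.
sorted (value, group): (8,X), (8,Y), (9,X), (12,X), (13,X), (14,Y), (15,X), (18,Y), (19,X), (19,Y), (20,X), (23,Y), (27,X), (28,Y)
ranks: 8->1.5, 8->1.5, 9->3, 12->4, 13->5, 14->6, 15->7, 18->8, 19->9.5, 19->9.5, 20->11, 23->12, 27->13, 28->14
Step 2: Rank sum for X: R1 = 1.5 + 3 + 4 + 5 + 7 + 9.5 + 11 + 13 = 54.
Step 3: U_X = R1 - n1(n1+1)/2 = 54 - 8*9/2 = 54 - 36 = 18.
       U_Y = n1*n2 - U_X = 48 - 18 = 30.
Step 4: Ties are present, so use the tie-corrected normal approximation (with continuity correction) for the p-value.
Step 5: p-value = 0.476705; compare to alpha = 0.1. fail to reject H0.

U_X = 18, p = 0.476705, fail to reject H0 at alpha = 0.1.


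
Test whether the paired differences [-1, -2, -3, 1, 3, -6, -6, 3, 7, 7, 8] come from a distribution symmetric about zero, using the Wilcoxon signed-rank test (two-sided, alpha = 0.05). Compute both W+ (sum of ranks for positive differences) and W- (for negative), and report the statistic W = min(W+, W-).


Step 1: Drop any zero differences (none here) and take |d_i|.
|d| = [1, 2, 3, 1, 3, 6, 6, 3, 7, 7, 8]
Step 2: Midrank |d_i| (ties get averaged ranks).
ranks: |1|->1.5, |2|->3, |3|->5, |1|->1.5, |3|->5, |6|->7.5, |6|->7.5, |3|->5, |7|->9.5, |7|->9.5, |8|->11
Step 3: Attach original signs; sum ranks with positive sign and with negative sign.
W+ = 1.5 + 5 + 5 + 9.5 + 9.5 + 11 = 41.5
W- = 1.5 + 3 + 5 + 7.5 + 7.5 = 24.5
(Check: W+ + W- = 66 should equal n(n+1)/2 = 66.)
Step 4: Test statistic W = min(W+, W-) = 24.5.
Step 5: Ties in |d|, so use the tie-corrected normal approximation.
        E[W] = n(n+1)/4 = 11*12/4 = 33.
        Tie groups: |d|=1 (t=2), |d|=3 (t=3), |d|=6 (t=2), |d|=7 (t=2); sum(t^3 - t) = 42.
        Var[W] = n(n+1)(2n+1)/24 - sum(t^3-t)/48 = 3036/24 - 42/48 = 125.625.
        z = (W - E[W]) / sqrt(Var[W]) = (24.5 - 33) / 11.2083 = -0.7584.
        Two-sided p = 2*Phi(z) = 0.448230.
Step 6: alpha = 0.05. fail to reject H0.

W+ = 41.5, W- = 24.5, W = min = 24.5, p = 0.448230, fail to reject H0.


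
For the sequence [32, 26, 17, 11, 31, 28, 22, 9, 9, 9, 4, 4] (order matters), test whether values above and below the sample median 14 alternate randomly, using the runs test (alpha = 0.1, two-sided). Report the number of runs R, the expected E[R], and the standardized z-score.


Step 1: Compute median = 14; label A = above, B = below.
Labels in order: AAABAAABBBBB  (n_A = 6, n_B = 6)
Step 2: Count runs R = 4.
Step 3: Under H0 (random ordering), E[R] = 2*n_A*n_B/(n_A+n_B) + 1 = 2*6*6/12 + 1 = 7.0000.
        Var[R] = 2*n_A*n_B*(2*n_A*n_B - n_A - n_B) / ((n_A+n_B)^2 * (n_A+n_B-1)) = 4320/1584 = 2.7273.
        SD[R] = 1.6514.
Step 4: Continuity-corrected z = (R + 0.5 - E[R]) / SD[R] = (4 + 0.5 - 7.0000) / 1.6514 = -1.5138.
Step 5: Two-sided p-value via normal approximation = 2*(1 - Phi(|z|)) = 0.130070.
Step 6: alpha = 0.1. fail to reject H0.

R = 4, z = -1.5138, p = 0.130070, fail to reject H0.


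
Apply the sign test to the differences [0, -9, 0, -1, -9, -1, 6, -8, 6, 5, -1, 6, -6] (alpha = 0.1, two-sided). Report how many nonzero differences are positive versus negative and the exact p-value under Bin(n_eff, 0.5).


Step 1: Discard zero differences. Original n = 13; n_eff = number of nonzero differences = 11.
Nonzero differences (with sign): -9, -1, -9, -1, +6, -8, +6, +5, -1, +6, -6
Step 2: Count signs: positive = 4, negative = 7.
Step 3: Under H0: P(positive) = 0.5, so the number of positives S ~ Bin(11, 0.5).
Step 4: Two-sided exact p-value = sum of Bin(11,0.5) probabilities at or below the observed probability = 0.548828.
Step 5: alpha = 0.1. fail to reject H0.

n_eff = 11, pos = 4, neg = 7, p = 0.548828, fail to reject H0.


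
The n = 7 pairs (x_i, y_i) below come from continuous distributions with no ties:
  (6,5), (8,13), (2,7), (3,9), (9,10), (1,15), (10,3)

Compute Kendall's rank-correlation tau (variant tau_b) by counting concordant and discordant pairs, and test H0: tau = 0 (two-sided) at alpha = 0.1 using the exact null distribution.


Step 1: Enumerate the 21 unordered pairs (i,j) with i<j and classify each by sign(x_j-x_i) * sign(y_j-y_i).
  (1,2):dx=+2,dy=+8->C; (1,3):dx=-4,dy=+2->D; (1,4):dx=-3,dy=+4->D; (1,5):dx=+3,dy=+5->C
  (1,6):dx=-5,dy=+10->D; (1,7):dx=+4,dy=-2->D; (2,3):dx=-6,dy=-6->C; (2,4):dx=-5,dy=-4->C
  (2,5):dx=+1,dy=-3->D; (2,6):dx=-7,dy=+2->D; (2,7):dx=+2,dy=-10->D; (3,4):dx=+1,dy=+2->C
  (3,5):dx=+7,dy=+3->C; (3,6):dx=-1,dy=+8->D; (3,7):dx=+8,dy=-4->D; (4,5):dx=+6,dy=+1->C
  (4,6):dx=-2,dy=+6->D; (4,7):dx=+7,dy=-6->D; (5,6):dx=-8,dy=+5->D; (5,7):dx=+1,dy=-7->D
  (6,7):dx=+9,dy=-12->D
Step 2: C = 7, D = 14, total pairs = 21.
Step 3: tau = (C - D)/(n(n-1)/2) = (7 - 14)/21 = -0.333333.
Step 4: Exact two-sided p-value (enumerate n! = 5040 permutations of y under H0): p = 0.381349.
Step 5: alpha = 0.1. fail to reject H0.

tau_b = -0.3333 (C=7, D=14), p = 0.381349, fail to reject H0.


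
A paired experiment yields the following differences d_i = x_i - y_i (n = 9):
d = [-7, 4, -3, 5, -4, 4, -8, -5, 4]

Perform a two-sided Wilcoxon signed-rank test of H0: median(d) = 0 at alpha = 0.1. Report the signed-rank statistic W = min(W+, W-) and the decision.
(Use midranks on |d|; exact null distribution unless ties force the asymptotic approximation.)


Step 1: Drop any zero differences (none here) and take |d_i|.
|d| = [7, 4, 3, 5, 4, 4, 8, 5, 4]
Step 2: Midrank |d_i| (ties get averaged ranks).
ranks: |7|->8, |4|->3.5, |3|->1, |5|->6.5, |4|->3.5, |4|->3.5, |8|->9, |5|->6.5, |4|->3.5
Step 3: Attach original signs; sum ranks with positive sign and with negative sign.
W+ = 3.5 + 6.5 + 3.5 + 3.5 = 17
W- = 8 + 1 + 3.5 + 9 + 6.5 = 28
(Check: W+ + W- = 45 should equal n(n+1)/2 = 45.)
Step 4: Test statistic W = min(W+, W-) = 17.
Step 5: Ties in |d|, so use the tie-corrected normal approximation.
        E[W] = n(n+1)/4 = 9*10/4 = 22.5.
        Tie groups: |d|=4 (t=4), |d|=5 (t=2); sum(t^3 - t) = 66.
        Var[W] = n(n+1)(2n+1)/24 - sum(t^3-t)/48 = 1710/24 - 66/48 = 69.875.
        z = (W - E[W]) / sqrt(Var[W]) = (17 - 22.5) / 8.3591 = -0.6580.
        Two-sided p = 2*Phi(z) = 0.510562.
Step 6: alpha = 0.1. fail to reject H0.

W+ = 17, W- = 28, W = min = 17, p = 0.510562, fail to reject H0.


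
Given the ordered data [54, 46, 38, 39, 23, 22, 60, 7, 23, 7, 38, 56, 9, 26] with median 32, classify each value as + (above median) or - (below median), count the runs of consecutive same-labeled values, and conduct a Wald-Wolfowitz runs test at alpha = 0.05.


Step 1: Compute median = 32; label A = above, B = below.
Labels in order: AAAABBABBBAABB  (n_A = 7, n_B = 7)
Step 2: Count runs R = 6.
Step 3: Under H0 (random ordering), E[R] = 2*n_A*n_B/(n_A+n_B) + 1 = 2*7*7/14 + 1 = 8.0000.
        Var[R] = 2*n_A*n_B*(2*n_A*n_B - n_A - n_B) / ((n_A+n_B)^2 * (n_A+n_B-1)) = 8232/2548 = 3.2308.
        SD[R] = 1.7974.
Step 4: Continuity-corrected z = (R + 0.5 - E[R]) / SD[R] = (6 + 0.5 - 8.0000) / 1.7974 = -0.8345.
Step 5: Two-sided p-value via normal approximation = 2*(1 - Phi(|z|)) = 0.403986.
Step 6: alpha = 0.05. fail to reject H0.

R = 6, z = -0.8345, p = 0.403986, fail to reject H0.


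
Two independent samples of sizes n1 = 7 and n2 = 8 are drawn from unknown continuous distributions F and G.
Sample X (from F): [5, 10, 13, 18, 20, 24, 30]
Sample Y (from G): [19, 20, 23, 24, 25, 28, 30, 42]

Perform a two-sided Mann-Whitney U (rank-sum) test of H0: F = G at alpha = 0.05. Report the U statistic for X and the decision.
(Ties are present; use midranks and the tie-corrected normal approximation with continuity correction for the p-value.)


Step 1: Combine and sort all 15 observations; assign midranks.
sorted (value, group): (5,X), (10,X), (13,X), (18,X), (19,Y), (20,X), (20,Y), (23,Y), (24,X), (24,Y), (25,Y), (28,Y), (30,X), (30,Y), (42,Y)
ranks: 5->1, 10->2, 13->3, 18->4, 19->5, 20->6.5, 20->6.5, 23->8, 24->9.5, 24->9.5, 25->11, 28->12, 30->13.5, 30->13.5, 42->15
Step 2: Rank sum for X: R1 = 1 + 2 + 3 + 4 + 6.5 + 9.5 + 13.5 = 39.5.
Step 3: U_X = R1 - n1(n1+1)/2 = 39.5 - 7*8/2 = 39.5 - 28 = 11.5.
       U_Y = n1*n2 - U_X = 56 - 11.5 = 44.5.
Step 4: Ties are present, so use the tie-corrected normal approximation (with continuity correction) for the p-value.
Step 5: p-value = 0.063365; compare to alpha = 0.05. fail to reject H0.

U_X = 11.5, p = 0.063365, fail to reject H0 at alpha = 0.05.


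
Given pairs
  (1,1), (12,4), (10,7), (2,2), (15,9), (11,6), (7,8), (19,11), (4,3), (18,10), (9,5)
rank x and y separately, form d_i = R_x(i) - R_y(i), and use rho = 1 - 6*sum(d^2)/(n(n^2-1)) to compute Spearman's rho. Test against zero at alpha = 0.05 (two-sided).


Step 1: Rank x and y separately (midranks; no ties here).
rank(x): 1->1, 12->8, 10->6, 2->2, 15->9, 11->7, 7->4, 19->11, 4->3, 18->10, 9->5
rank(y): 1->1, 4->4, 7->7, 2->2, 9->9, 6->6, 8->8, 11->11, 3->3, 10->10, 5->5
Step 2: d_i = R_x(i) - R_y(i); compute d_i^2.
  (1-1)^2=0, (8-4)^2=16, (6-7)^2=1, (2-2)^2=0, (9-9)^2=0, (7-6)^2=1, (4-8)^2=16, (11-11)^2=0, (3-3)^2=0, (10-10)^2=0, (5-5)^2=0
sum(d^2) = 34.
Step 3: rho = 1 - 6*34 / (11*(11^2 - 1)) = 1 - 204/1320 = 0.845455.
Step 4: Under H0, t = rho * sqrt((n-2)/(1-rho^2)) = 4.7493 ~ t(9).
Step 5: Two-sided p-value from the t-distribution with 9 df = 0.001045.
Step 6: alpha = 0.05. reject H0.

rho = 0.8455, p = 0.001045, reject H0 at alpha = 0.05.


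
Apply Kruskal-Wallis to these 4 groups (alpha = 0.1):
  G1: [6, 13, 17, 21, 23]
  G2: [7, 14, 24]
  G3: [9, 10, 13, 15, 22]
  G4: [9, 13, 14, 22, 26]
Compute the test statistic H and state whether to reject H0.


Step 1: Combine all N = 18 observations and assign midranks.
sorted (value, group, rank): (6,G1,1), (7,G2,2), (9,G3,3.5), (9,G4,3.5), (10,G3,5), (13,G1,7), (13,G3,7), (13,G4,7), (14,G2,9.5), (14,G4,9.5), (15,G3,11), (17,G1,12), (21,G1,13), (22,G3,14.5), (22,G4,14.5), (23,G1,16), (24,G2,17), (26,G4,18)
Step 2: Sum ranks within each group.
R_1 = 49 (n_1 = 5)
R_2 = 28.5 (n_2 = 3)
R_3 = 41 (n_3 = 5)
R_4 = 52.5 (n_4 = 5)
Step 3: H = 12/(N(N+1)) * sum(R_i^2/n_i) - 3(N+1)
     = 12/(18*19) * (49^2/5 + 28.5^2/3 + 41^2/5 + 52.5^2/5) - 3*19
     = 0.035088 * 1638.4 - 57
     = 0.487719.
Step 4: Ties present; correction factor C = 1 - 42/(18^3 - 18) = 0.992776. Corrected H = 0.487719 / 0.992776 = 0.491268.
Step 5: Under H0, H ~ chi^2(3); p-value = 0.920806.
Step 6: alpha = 0.1. fail to reject H0.

H = 0.4913, df = 3, p = 0.920806, fail to reject H0.


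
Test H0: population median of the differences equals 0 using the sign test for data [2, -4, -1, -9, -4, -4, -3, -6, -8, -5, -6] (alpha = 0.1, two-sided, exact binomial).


Step 1: Discard zero differences. Original n = 11; n_eff = number of nonzero differences = 11.
Nonzero differences (with sign): +2, -4, -1, -9, -4, -4, -3, -6, -8, -5, -6
Step 2: Count signs: positive = 1, negative = 10.
Step 3: Under H0: P(positive) = 0.5, so the number of positives S ~ Bin(11, 0.5).
Step 4: Two-sided exact p-value = sum of Bin(11,0.5) probabilities at or below the observed probability = 0.011719.
Step 5: alpha = 0.1. reject H0.

n_eff = 11, pos = 1, neg = 10, p = 0.011719, reject H0.


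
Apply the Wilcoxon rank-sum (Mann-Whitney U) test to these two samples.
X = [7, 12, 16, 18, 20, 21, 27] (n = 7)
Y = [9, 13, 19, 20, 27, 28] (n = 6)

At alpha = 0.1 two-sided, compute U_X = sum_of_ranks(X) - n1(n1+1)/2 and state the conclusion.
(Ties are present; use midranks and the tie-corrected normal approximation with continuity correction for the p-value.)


Step 1: Combine and sort all 13 observations; assign midranks.
sorted (value, group): (7,X), (9,Y), (12,X), (13,Y), (16,X), (18,X), (19,Y), (20,X), (20,Y), (21,X), (27,X), (27,Y), (28,Y)
ranks: 7->1, 9->2, 12->3, 13->4, 16->5, 18->6, 19->7, 20->8.5, 20->8.5, 21->10, 27->11.5, 27->11.5, 28->13
Step 2: Rank sum for X: R1 = 1 + 3 + 5 + 6 + 8.5 + 10 + 11.5 = 45.
Step 3: U_X = R1 - n1(n1+1)/2 = 45 - 7*8/2 = 45 - 28 = 17.
       U_Y = n1*n2 - U_X = 42 - 17 = 25.
Step 4: Ties are present, so use the tie-corrected normal approximation (with continuity correction) for the p-value.
Step 5: p-value = 0.616104; compare to alpha = 0.1. fail to reject H0.

U_X = 17, p = 0.616104, fail to reject H0 at alpha = 0.1.


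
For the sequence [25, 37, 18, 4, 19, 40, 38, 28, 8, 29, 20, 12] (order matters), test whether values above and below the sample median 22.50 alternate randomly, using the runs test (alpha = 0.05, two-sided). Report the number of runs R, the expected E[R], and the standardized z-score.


Step 1: Compute median = 22.50; label A = above, B = below.
Labels in order: AABBBAAABABB  (n_A = 6, n_B = 6)
Step 2: Count runs R = 6.
Step 3: Under H0 (random ordering), E[R] = 2*n_A*n_B/(n_A+n_B) + 1 = 2*6*6/12 + 1 = 7.0000.
        Var[R] = 2*n_A*n_B*(2*n_A*n_B - n_A - n_B) / ((n_A+n_B)^2 * (n_A+n_B-1)) = 4320/1584 = 2.7273.
        SD[R] = 1.6514.
Step 4: Continuity-corrected z = (R + 0.5 - E[R]) / SD[R] = (6 + 0.5 - 7.0000) / 1.6514 = -0.3028.
Step 5: Two-sided p-value via normal approximation = 2*(1 - Phi(|z|)) = 0.762069.
Step 6: alpha = 0.05. fail to reject H0.

R = 6, z = -0.3028, p = 0.762069, fail to reject H0.


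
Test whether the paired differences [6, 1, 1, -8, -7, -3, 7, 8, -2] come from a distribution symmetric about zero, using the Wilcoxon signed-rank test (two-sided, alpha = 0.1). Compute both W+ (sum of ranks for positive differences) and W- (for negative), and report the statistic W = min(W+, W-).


Step 1: Drop any zero differences (none here) and take |d_i|.
|d| = [6, 1, 1, 8, 7, 3, 7, 8, 2]
Step 2: Midrank |d_i| (ties get averaged ranks).
ranks: |6|->5, |1|->1.5, |1|->1.5, |8|->8.5, |7|->6.5, |3|->4, |7|->6.5, |8|->8.5, |2|->3
Step 3: Attach original signs; sum ranks with positive sign and with negative sign.
W+ = 5 + 1.5 + 1.5 + 6.5 + 8.5 = 23
W- = 8.5 + 6.5 + 4 + 3 = 22
(Check: W+ + W- = 45 should equal n(n+1)/2 = 45.)
Step 4: Test statistic W = min(W+, W-) = 22.
Step 5: Ties in |d|, so use the tie-corrected normal approximation.
        E[W] = n(n+1)/4 = 9*10/4 = 22.5.
        Tie groups: |d|=1 (t=2), |d|=7 (t=2), |d|=8 (t=2); sum(t^3 - t) = 18.
        Var[W] = n(n+1)(2n+1)/24 - sum(t^3-t)/48 = 1710/24 - 18/48 = 70.875.
        z = (W - E[W]) / sqrt(Var[W]) = (22 - 22.5) / 8.4187 = -0.0594.
        Two-sided p = 2*Phi(z) = 0.952640.
Step 6: alpha = 0.1. fail to reject H0.

W+ = 23, W- = 22, W = min = 22, p = 0.952640, fail to reject H0.
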